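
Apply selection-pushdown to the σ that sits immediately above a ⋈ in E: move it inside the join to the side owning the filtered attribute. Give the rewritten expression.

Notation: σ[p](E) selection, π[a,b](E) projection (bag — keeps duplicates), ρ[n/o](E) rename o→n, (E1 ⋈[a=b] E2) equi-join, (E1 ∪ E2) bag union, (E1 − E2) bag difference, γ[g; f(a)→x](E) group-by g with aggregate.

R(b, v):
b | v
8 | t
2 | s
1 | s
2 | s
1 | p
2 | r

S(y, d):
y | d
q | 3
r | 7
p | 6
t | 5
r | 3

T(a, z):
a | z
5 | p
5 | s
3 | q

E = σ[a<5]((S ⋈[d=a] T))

σ filters on a, owned by the right side.
E' = (S ⋈[d=a] σ[a<5](T))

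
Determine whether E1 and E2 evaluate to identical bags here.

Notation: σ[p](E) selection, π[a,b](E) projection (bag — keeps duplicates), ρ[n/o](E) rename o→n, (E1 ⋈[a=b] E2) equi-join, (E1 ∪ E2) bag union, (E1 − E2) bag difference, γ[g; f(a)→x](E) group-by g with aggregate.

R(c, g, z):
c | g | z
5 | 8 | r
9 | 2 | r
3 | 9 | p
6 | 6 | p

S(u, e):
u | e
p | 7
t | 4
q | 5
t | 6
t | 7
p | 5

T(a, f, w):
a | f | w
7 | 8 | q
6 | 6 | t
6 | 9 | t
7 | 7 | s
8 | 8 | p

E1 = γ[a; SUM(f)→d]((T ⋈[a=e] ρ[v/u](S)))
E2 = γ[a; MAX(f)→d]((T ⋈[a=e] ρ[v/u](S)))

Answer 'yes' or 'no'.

E1 stepwise |·|:
  T → 5
  S → 6
  ρ[v/u](S) → 6
  (T ⋈[a=e] ρ[v/u](S)) → 6
  γ[a; SUM(f)→d]((T ⋈[a=e] ρ[v/u](S))) → 2
E2 stepwise |·|:
  T → 5
  S → 6
  ρ[v/u](S) → 6
  (T ⋈[a=e] ρ[v/u](S)) → 6
  γ[a; MAX(f)→d]((T ⋈[a=e] ρ[v/u](S))) → 2

E1 result:
a | d
6 | 15
7 | 30
E2 result:
a | d
6 | 9
7 | 8
Witness: (7, 8) appears 0× in E1 but 1× in E2.

no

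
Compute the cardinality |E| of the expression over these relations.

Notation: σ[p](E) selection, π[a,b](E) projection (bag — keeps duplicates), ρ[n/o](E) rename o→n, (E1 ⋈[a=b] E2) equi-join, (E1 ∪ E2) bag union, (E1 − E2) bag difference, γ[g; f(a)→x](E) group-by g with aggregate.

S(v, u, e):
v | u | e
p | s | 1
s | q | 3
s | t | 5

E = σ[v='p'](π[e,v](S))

Stepwise |·|:
  S → 3
  π[e,v](S) → 3
  σ[v='p'](π[e,v](S)) → 1

|E| = 1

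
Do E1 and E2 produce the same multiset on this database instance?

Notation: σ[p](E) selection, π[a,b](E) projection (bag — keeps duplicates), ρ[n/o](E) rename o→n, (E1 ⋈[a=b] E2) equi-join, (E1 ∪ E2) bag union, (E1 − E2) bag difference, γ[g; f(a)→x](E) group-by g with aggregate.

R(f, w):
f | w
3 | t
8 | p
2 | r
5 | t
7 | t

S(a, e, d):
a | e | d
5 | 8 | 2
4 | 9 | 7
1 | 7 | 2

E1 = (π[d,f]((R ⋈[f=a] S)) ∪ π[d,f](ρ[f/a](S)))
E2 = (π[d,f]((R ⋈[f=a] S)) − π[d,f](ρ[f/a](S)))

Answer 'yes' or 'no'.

E1 subexpression sizes:
  R → 5
  S → 3
  (R ⋈[f=a] S) → 1
  π[d,f]((R ⋈[f=a] S)) → 1
  S → 3
  ρ[f/a](S) → 3
  π[d,f](ρ[f/a](S)) → 3
  (π[d,f]((R ⋈[f=a] S)) ∪ π[d,f](ρ[f/a](S))) → 4
E2 subexpression sizes:
  R → 5
  S → 3
  (R ⋈[f=a] S) → 1
  π[d,f]((R ⋈[f=a] S)) → 1
  S → 3
  ρ[f/a](S) → 3
  π[d,f](ρ[f/a](S)) → 3
  (π[d,f]((R ⋈[f=a] S)) − π[d,f](ρ[f/a](S))) → 0

E1 result:
d | f
2 | 1
2 | 5
2 | 5
7 | 4
E2 result:
d | f
(0 rows)
Witness: (7, 4) appears 1× in E1 but 0× in E2.

no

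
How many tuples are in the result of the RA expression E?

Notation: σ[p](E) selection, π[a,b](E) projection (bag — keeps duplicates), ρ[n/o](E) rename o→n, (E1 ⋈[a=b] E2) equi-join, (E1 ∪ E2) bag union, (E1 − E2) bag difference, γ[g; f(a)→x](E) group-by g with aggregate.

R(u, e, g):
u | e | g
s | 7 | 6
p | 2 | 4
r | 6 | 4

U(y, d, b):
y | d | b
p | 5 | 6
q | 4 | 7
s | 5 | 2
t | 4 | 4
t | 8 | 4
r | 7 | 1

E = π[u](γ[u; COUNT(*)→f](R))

Stepwise |·|:
  R → 3
  γ[u; COUNT(*)→f](R) → 3
  π[u](γ[u; COUNT(*)→f](R)) → 3

|E| = 3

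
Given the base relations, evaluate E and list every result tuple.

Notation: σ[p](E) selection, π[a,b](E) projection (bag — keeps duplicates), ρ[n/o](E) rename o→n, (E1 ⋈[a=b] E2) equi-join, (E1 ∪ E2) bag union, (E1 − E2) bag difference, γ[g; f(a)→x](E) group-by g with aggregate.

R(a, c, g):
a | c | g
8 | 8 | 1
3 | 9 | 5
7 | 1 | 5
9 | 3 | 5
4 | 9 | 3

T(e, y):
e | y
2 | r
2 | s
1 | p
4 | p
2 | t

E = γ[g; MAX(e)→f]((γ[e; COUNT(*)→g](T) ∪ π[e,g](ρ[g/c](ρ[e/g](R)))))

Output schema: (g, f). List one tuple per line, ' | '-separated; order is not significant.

Row counts bottom-up:
  T → 5
  γ[e; COUNT(*)→g](T) → 3
  R → 5
  ρ[e/g](R) → 5
  ρ[g/c](ρ[e/g](R)) → 5
  π[e,g](ρ[g/c](ρ[e/g](R))) → 5
  (γ[e; COUNT(*)→g](T) ∪ π[e,g](ρ[g/c](ρ[e/g](R)))) → 8
  γ[g; MAX(e)→f]((γ[e; COUNT(*)→g](T) ∪ π[e,g](ρ[g/c](ρ[e/g](R))))) → 4

== RESULT ==
g | f
1 | 5
3 | 5
8 | 1
9 | 5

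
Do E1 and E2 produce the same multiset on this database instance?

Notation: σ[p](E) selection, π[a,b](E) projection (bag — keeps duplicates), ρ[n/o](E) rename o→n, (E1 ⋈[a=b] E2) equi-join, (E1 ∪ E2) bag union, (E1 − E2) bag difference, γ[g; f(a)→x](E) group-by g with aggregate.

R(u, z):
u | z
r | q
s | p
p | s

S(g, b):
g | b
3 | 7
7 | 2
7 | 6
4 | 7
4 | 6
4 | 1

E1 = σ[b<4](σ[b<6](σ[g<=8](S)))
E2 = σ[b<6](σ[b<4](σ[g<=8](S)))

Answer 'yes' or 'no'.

E1 stepwise |·|:
  S → 6
  σ[g<=8](S) → 6
  σ[b<6](σ[g<=8](S)) → 2
  σ[b<4](σ[b<6](σ[g<=8](S))) → 2
E2 stepwise |·|:
  S → 6
  σ[g<=8](S) → 6
  σ[b<4](σ[g<=8](S)) → 2
  σ[b<6](σ[b<4](σ[g<=8](S))) → 2

E1 and E2 produce the same multiset:
g | b
4 | 1
7 | 2

yes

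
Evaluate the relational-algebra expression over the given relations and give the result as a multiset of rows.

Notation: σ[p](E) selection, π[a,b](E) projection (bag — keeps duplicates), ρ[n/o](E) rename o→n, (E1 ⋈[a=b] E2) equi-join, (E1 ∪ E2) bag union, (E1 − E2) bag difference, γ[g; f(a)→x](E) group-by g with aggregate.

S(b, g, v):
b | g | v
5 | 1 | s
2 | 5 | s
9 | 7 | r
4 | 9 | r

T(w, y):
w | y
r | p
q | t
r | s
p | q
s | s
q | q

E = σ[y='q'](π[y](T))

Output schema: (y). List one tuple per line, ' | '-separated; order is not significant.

Per-node cardinality:
  T → 6
  π[y](T) → 6
  σ[y='q'](π[y](T)) → 2

== RESULT ==
y
q
q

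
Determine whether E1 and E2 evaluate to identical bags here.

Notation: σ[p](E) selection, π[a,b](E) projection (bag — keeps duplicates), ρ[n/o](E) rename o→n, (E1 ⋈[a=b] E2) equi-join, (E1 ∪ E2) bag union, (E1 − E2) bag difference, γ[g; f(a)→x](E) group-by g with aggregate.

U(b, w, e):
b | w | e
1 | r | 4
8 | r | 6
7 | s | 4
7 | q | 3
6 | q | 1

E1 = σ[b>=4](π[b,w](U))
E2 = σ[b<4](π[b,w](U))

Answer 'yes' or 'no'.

E1 row counts bottom-up:
  U → 5
  π[b,w](U) → 5
  σ[b>=4](π[b,w](U)) → 4
E2 row counts bottom-up:
  U → 5
  π[b,w](U) → 5
  σ[b<4](π[b,w](U)) → 1

E1 result:
b | w
6 | q
7 | q
7 | s
8 | r
E2 result:
b | w
1 | r
Witness: (8, 'r') appears 1× in E1 but 0× in E2.

no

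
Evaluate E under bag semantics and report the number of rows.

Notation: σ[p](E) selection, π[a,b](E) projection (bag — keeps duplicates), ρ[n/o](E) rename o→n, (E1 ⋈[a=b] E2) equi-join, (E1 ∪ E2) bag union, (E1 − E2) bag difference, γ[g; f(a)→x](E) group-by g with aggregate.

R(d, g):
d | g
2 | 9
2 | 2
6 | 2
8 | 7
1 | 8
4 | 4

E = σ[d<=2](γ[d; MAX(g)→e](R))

Stepwise |·|:
  R → 6
  γ[d; MAX(g)→e](R) → 5
  σ[d<=2](γ[d; MAX(g)→e](R)) → 2

|E| = 2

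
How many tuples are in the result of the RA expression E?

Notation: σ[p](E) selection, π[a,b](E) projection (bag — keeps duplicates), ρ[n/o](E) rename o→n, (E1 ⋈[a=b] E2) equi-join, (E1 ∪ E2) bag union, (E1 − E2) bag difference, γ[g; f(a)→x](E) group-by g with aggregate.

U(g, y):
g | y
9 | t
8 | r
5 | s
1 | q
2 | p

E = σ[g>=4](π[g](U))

Row counts bottom-up:
  U → 5
  π[g](U) → 5
  σ[g>=4](π[g](U)) → 3

|E| = 3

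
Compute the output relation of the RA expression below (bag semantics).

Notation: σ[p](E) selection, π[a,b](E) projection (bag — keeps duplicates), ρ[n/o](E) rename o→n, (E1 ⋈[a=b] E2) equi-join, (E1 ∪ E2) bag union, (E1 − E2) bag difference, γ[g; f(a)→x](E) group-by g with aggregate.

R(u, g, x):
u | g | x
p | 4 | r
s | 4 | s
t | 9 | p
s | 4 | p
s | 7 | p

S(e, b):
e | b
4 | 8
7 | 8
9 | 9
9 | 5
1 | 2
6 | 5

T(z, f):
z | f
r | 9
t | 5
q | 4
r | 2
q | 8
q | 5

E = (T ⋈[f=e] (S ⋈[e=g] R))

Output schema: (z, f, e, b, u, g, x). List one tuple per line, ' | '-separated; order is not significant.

Subexpression sizes:
  T → 6
  S → 6
  R → 5
  (S ⋈[e=g] R) → 6
  (T ⋈[f=e] (S ⋈[e=g] R)) → 5

== RESULT ==
z | f | e | b | u | g | x
q | 4 | 4 | 8 | p | 4 | r
q | 4 | 4 | 8 | s | 4 | p
q | 4 | 4 | 8 | s | 4 | s
r | 9 | 9 | 5 | t | 9 | p
r | 9 | 9 | 9 | t | 9 | p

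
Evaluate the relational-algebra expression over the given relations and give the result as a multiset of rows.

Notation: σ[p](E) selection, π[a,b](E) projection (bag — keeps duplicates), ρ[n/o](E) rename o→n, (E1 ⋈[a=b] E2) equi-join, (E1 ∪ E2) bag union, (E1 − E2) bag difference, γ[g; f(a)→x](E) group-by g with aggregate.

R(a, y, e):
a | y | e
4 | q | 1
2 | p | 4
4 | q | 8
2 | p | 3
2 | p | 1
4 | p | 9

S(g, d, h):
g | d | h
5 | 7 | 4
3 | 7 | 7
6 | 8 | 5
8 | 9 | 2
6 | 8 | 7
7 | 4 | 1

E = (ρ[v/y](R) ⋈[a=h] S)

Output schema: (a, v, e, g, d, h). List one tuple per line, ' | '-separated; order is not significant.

Per-node cardinality:
  R → 6
  ρ[v/y](R) → 6
  S → 6
  (ρ[v/y](R) ⋈[a=h] S) → 6

== RESULT ==
a | v | e | g | d | h
2 | p | 1 | 8 | 9 | 2
2 | p | 3 | 8 | 9 | 2
2 | p | 4 | 8 | 9 | 2
4 | p | 9 | 5 | 7 | 4
4 | q | 1 | 5 | 7 | 4
4 | q | 8 | 5 | 7 | 4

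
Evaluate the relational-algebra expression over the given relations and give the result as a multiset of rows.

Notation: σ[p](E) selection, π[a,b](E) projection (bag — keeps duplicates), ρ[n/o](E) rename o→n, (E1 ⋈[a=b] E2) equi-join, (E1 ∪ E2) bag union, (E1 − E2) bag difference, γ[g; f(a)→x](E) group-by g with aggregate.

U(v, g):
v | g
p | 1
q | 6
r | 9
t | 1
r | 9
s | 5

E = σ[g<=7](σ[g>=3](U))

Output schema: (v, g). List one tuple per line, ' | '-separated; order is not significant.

Row counts bottom-up:
  U → 6
  σ[g>=3](U) → 4
  σ[g<=7](σ[g>=3](U)) → 2

== RESULT ==
v | g
q | 6
s | 5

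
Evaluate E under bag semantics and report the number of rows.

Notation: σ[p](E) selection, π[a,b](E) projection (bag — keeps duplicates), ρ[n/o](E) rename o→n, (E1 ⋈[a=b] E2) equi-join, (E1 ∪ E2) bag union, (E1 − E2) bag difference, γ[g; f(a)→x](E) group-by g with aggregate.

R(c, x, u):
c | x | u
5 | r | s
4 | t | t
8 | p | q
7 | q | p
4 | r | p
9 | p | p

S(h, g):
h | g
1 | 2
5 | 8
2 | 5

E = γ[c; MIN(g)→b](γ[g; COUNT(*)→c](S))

Stepwise |·|:
  S → 3
  γ[g; COUNT(*)→c](S) → 3
  γ[c; MIN(g)→b](γ[g; COUNT(*)→c](S)) → 1

|E| = 1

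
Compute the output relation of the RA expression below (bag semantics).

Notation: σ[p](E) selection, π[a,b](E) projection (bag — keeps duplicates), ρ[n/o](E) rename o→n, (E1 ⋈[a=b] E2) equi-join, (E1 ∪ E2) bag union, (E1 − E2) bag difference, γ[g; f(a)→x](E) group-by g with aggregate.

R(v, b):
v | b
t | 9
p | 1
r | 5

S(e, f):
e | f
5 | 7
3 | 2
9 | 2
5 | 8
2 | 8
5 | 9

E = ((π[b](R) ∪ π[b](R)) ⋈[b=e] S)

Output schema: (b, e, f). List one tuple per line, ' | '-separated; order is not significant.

Subexpression sizes:
  R → 3
  π[b](R) → 3
  R → 3
  π[b](R) → 3
  (π[b](R) ∪ π[b](R)) → 6
  S → 6
  ((π[b](R) ∪ π[b](R)) ⋈[b=e] S) → 8

== RESULT ==
b | e | f
5 | 5 | 7
5 | 5 | 7
5 | 5 | 8
5 | 5 | 8
5 | 5 | 9
5 | 5 | 9
9 | 9 | 2
9 | 9 | 2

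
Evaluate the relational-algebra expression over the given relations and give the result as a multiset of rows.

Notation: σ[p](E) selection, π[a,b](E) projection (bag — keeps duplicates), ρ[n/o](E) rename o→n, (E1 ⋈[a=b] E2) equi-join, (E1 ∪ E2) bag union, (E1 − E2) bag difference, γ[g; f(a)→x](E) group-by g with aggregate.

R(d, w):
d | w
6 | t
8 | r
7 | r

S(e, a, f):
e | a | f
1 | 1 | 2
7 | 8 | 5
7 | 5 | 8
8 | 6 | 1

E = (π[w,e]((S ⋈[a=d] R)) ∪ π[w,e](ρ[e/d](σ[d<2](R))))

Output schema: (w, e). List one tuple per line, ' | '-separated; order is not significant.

Stepwise |·|:
  S → 4
  R → 3
  (S ⋈[a=d] R) → 2
  π[w,e]((S ⋈[a=d] R)) → 2
  R → 3
  σ[d<2](R) → 0
  ρ[e/d](σ[d<2](R)) → 0
  π[w,e](ρ[e/d](σ[d<2](R))) → 0
  (π[w,e]((S ⋈[a=d] R)) ∪ π[w,e](ρ[e/d](σ[d<2](R)))) → 2

== RESULT ==
w | e
r | 7
t | 8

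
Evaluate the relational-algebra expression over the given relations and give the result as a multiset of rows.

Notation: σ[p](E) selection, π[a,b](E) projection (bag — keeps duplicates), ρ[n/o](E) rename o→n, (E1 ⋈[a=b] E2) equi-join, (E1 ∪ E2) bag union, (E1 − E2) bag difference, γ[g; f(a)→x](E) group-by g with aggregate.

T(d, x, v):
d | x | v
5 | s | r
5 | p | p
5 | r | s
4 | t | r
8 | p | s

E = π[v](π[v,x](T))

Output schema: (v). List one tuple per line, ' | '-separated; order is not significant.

Per-node cardinality:
  T → 5
  π[v,x](T) → 5
  π[v](π[v,x](T)) → 5

== RESULT ==
v
p
r
r
s
s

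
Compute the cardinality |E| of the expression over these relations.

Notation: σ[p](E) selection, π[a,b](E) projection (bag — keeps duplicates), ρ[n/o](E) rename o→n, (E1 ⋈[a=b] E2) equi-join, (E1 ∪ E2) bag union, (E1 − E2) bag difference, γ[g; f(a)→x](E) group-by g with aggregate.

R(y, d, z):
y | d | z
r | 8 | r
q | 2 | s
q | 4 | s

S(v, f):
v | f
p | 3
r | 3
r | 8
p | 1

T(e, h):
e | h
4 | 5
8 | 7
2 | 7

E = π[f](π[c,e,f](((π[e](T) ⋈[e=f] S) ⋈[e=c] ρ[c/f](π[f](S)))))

Per-node cardinality:
  T → 3
  π[e](T) → 3
  S → 4
  (π[e](T) ⋈[e=f] S) → 1
  S → 4
  π[f](S) → 4
  ρ[c/f](π[f](S)) → 4
  ((π[e](T) ⋈[e=f] S) ⋈[e=c] ρ[c/f](π[f](S))) → 1
  π[c,e,f](((π[e](T) ⋈[e=f] S) ⋈[e=c] ρ[c/f](π[f](S)))) → 1
  π[f](π[c,e,f](((π[e](T) ⋈[e=f] S) ⋈[e=c] ρ[c/f](π[f](S))))) → 1

|E| = 1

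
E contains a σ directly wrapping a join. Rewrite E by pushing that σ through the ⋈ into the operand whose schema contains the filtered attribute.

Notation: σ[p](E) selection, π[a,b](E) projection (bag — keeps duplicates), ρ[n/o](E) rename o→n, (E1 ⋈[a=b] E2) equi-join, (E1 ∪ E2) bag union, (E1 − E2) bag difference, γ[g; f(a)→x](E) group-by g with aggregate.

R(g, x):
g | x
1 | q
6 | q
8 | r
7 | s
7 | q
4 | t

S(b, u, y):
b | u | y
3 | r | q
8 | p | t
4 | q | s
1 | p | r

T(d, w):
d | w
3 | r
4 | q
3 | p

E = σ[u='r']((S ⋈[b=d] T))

σ filters on u, owned by the left side.
E' = (σ[u='r'](S) ⋈[b=d] T)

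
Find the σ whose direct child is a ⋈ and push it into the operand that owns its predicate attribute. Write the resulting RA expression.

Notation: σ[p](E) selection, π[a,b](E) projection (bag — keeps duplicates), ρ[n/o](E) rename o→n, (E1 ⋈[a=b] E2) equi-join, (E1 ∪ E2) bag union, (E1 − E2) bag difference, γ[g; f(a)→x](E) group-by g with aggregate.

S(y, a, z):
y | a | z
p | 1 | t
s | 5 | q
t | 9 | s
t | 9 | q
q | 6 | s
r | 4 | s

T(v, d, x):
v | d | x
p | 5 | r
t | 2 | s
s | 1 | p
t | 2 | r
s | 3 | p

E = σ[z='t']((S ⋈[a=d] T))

σ filters on z, owned by the left side.
E' = (σ[z='t'](S) ⋈[a=d] T)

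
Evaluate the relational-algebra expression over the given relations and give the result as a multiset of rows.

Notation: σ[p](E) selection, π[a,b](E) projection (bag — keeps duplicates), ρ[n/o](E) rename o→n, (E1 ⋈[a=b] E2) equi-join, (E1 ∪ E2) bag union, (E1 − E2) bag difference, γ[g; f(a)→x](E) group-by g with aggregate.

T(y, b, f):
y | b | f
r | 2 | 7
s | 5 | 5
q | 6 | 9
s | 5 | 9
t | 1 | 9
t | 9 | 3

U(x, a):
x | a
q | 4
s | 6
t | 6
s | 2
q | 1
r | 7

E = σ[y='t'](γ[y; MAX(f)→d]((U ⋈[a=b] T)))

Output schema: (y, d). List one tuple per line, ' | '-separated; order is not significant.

Per-node cardinality:
  U → 6
  T → 6
  (U ⋈[a=b] T) → 4
  γ[y; MAX(f)→d]((U ⋈[a=b] T)) → 3
  σ[y='t'](γ[y; MAX(f)→d]((U ⋈[a=b] T))) → 1

== RESULT ==
y | d
t | 9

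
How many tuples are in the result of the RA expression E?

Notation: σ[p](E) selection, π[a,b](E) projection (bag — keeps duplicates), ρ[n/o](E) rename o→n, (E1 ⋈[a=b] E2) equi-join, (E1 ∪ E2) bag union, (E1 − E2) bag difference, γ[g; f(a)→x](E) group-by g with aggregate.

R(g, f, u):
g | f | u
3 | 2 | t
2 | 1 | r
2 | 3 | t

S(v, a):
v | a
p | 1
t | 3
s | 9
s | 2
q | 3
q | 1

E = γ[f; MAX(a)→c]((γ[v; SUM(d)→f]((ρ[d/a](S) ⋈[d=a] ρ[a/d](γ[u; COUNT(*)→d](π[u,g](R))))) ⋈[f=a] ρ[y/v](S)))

Per-node cardinality:
  S → 6
  ρ[d/a](S) → 6
  R → 3
  π[u,g](R) → 3
  γ[u; COUNT(*)→d](π[u,g](R)) → 2
  ρ[a/d](γ[u; COUNT(*)→d](π[u,g](R))) → 2
  (ρ[d/a](S) ⋈[d=a] ρ[a/d](γ[u; COUNT(*)→d](π[u,g](R)))) → 3
  γ[v; SUM(d)→f]((ρ[d/a](S) ⋈[d=a] ρ[a/d](γ[u; COUNT(*)→d](π[u,g](R))))) → 3
  S → 6
  ρ[y/v](S) → 6
  (γ[v; SUM(d)→f]((ρ[d/a](S) ⋈[d=a] ρ[a/d](γ[u; COUNT(*)→d](π[u,g](R))))) ⋈[f=a] ρ[y/v](S)) → 5
  γ[f; MAX(a)→c]((γ[v; SUM(d)→f]((ρ[d/a](S) ⋈[d=a] ρ[a/d](γ[u; COUNT(*)→d](π[u,g](R))))) ⋈[f=a] ρ[y/v](S))) → 2

|E| = 2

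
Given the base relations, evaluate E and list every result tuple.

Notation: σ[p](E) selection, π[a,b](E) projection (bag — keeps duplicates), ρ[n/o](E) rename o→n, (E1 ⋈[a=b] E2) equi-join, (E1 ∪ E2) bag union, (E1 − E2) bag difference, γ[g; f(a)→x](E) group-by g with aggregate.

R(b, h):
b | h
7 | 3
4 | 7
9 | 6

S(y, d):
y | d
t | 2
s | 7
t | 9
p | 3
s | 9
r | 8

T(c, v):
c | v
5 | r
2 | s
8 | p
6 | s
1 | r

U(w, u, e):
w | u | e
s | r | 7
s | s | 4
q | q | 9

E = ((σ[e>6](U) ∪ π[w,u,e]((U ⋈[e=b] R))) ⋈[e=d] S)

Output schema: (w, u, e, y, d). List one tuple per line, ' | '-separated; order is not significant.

Subexpression sizes:
  U → 3
  σ[e>6](U) → 2
  U → 3
  R → 3
  (U ⋈[e=b] R) → 3
  π[w,u,e]((U ⋈[e=b] R)) → 3
  (σ[e>6](U) ∪ π[w,u,e]((U ⋈[e=b] R))) → 5
  S → 6
  ((σ[e>6](U) ∪ π[w,u,e]((U ⋈[e=b] R))) ⋈[e=d] S) → 6

== RESULT ==
w | u | e | y | d
q | q | 9 | s | 9
q | q | 9 | s | 9
q | q | 9 | t | 9
q | q | 9 | t | 9
s | r | 7 | s | 7
s | r | 7 | s | 7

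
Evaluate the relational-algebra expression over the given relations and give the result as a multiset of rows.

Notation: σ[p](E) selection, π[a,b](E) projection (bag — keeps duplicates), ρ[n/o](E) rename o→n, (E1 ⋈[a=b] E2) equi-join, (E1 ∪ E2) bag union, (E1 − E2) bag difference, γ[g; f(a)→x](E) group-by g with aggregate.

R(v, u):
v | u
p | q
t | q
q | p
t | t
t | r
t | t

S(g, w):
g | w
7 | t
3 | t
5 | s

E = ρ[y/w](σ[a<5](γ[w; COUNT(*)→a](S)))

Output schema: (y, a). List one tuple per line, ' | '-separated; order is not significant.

Row counts bottom-up:
  S → 3
  γ[w; COUNT(*)→a](S) → 2
  σ[a<5](γ[w; COUNT(*)→a](S)) → 2
  ρ[y/w](σ[a<5](γ[w; COUNT(*)→a](S))) → 2

== RESULT ==
y | a
s | 1
t | 2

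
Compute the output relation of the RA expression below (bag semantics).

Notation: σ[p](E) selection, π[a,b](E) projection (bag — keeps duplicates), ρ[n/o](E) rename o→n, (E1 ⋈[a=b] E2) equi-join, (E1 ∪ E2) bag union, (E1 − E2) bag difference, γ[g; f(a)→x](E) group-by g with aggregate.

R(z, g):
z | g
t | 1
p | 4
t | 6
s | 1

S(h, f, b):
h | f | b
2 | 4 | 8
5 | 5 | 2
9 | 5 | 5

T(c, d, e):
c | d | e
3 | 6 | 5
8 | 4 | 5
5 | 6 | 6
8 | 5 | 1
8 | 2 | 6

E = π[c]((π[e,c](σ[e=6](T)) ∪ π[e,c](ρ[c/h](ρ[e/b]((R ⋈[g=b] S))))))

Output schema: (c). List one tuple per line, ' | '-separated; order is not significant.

Row counts bottom-up:
  T → 5
  σ[e=6](T) → 2
  π[e,c](σ[e=6](T)) → 2
  R → 4
  S → 3
  (R ⋈[g=b] S) → 0
  ρ[e/b]((R ⋈[g=b] S)) → 0
  ρ[c/h](ρ[e/b]((R ⋈[g=b] S))) → 0
  π[e,c](ρ[c/h](ρ[e/b]((R ⋈[g=b] S)))) → 0
  (π[e,c](σ[e=6](T)) ∪ π[e,c](ρ[c/h](ρ[e/b]((R ⋈[g=b] S))))) → 2
  π[c]((π[e,c](σ[e=6](T)) ∪ π[e,c](ρ[c/h](ρ[e/b]((R ⋈[g=b] S)))))) → 2

== RESULT ==
c
5
8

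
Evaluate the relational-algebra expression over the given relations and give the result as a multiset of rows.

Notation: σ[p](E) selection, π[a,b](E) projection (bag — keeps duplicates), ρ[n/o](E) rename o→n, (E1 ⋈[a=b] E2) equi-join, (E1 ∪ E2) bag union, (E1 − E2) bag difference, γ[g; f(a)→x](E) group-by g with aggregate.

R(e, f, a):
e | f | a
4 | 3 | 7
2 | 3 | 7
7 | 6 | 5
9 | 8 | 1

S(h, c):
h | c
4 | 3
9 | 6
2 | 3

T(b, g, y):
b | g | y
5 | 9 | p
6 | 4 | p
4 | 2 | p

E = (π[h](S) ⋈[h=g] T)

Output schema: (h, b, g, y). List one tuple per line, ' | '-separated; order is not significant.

Stepwise |·|:
  S → 3
  π[h](S) → 3
  T → 3
  (π[h](S) ⋈[h=g] T) → 3

== RESULT ==
h | b | g | y
2 | 4 | 2 | p
4 | 6 | 4 | p
9 | 5 | 9 | p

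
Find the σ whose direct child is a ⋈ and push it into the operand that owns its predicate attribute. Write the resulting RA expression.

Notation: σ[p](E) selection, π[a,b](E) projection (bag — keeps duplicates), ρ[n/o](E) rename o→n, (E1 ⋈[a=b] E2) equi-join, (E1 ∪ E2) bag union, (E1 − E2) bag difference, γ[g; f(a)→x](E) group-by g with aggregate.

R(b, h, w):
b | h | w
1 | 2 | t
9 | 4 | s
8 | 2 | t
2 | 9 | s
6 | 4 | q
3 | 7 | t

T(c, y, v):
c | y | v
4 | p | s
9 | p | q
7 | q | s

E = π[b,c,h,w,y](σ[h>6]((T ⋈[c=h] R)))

σ filters on h, owned by the right side.
E' = π[b,c,h,w,y]((T ⋈[c=h] σ[h>6](R)))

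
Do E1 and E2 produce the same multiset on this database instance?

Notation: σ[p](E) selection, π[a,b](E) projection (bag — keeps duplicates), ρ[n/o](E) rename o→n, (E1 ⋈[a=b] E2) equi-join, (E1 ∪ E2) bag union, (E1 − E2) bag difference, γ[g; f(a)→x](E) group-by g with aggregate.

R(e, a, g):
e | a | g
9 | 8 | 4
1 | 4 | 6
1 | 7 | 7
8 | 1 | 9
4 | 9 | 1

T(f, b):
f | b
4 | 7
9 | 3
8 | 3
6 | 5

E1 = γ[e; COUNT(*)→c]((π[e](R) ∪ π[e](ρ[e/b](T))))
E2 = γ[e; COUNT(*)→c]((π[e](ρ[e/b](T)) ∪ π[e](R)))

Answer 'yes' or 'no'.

E1 per-node cardinality:
  R → 5
  π[e](R) → 5
  T → 4
  ρ[e/b](T) → 4
  π[e](ρ[e/b](T)) → 4
  (π[e](R) ∪ π[e](ρ[e/b](T))) → 9
  γ[e; COUNT(*)→c]((π[e](R) ∪ π[e](ρ[e/b](T)))) → 7
E2 per-node cardinality:
  T → 4
  ρ[e/b](T) → 4
  π[e](ρ[e/b](T)) → 4
  R → 5
  π[e](R) → 5
  (π[e](ρ[e/b](T)) ∪ π[e](R)) → 9
  γ[e; COUNT(*)→c]((π[e](ρ[e/b](T)) ∪ π[e](R))) → 7

E1 and E2 produce the same multiset:
e | c
1 | 2
3 | 2
4 | 1
5 | 1
7 | 1
8 | 1
9 | 1

yes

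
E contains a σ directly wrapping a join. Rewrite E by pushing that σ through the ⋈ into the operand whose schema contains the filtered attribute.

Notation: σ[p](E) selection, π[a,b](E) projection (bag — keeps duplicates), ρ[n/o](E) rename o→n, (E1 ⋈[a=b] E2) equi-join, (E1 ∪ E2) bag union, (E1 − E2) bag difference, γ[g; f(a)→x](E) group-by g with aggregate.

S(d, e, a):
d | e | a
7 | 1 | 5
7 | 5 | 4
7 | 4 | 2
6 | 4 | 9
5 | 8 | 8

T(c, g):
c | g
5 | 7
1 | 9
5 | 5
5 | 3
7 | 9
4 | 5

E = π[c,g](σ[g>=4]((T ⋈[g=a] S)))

σ filters on g, owned by the left side.
E' = π[c,g]((σ[g>=4](T) ⋈[g=a] S))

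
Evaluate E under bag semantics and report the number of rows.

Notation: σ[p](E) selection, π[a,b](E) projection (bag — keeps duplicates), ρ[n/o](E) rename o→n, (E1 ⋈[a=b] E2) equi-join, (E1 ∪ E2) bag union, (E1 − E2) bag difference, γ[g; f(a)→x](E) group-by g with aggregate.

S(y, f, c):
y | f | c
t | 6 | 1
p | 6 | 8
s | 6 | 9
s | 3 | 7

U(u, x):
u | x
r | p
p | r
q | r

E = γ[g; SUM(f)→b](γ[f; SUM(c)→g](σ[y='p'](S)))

Per-node cardinality:
  S → 4
  σ[y='p'](S) → 1
  γ[f; SUM(c)→g](σ[y='p'](S)) → 1
  γ[g; SUM(f)→b](γ[f; SUM(c)→g](σ[y='p'](S))) → 1

|E| = 1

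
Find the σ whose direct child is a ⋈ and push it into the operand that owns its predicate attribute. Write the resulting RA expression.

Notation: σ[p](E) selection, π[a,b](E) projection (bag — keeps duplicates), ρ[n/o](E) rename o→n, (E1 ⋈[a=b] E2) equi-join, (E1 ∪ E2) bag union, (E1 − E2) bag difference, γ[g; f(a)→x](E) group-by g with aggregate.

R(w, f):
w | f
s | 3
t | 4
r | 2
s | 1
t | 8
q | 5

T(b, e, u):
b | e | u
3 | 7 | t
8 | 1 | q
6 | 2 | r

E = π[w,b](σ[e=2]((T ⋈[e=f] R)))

σ filters on e, owned by the left side.
E' = π[w,b]((σ[e=2](T) ⋈[e=f] R))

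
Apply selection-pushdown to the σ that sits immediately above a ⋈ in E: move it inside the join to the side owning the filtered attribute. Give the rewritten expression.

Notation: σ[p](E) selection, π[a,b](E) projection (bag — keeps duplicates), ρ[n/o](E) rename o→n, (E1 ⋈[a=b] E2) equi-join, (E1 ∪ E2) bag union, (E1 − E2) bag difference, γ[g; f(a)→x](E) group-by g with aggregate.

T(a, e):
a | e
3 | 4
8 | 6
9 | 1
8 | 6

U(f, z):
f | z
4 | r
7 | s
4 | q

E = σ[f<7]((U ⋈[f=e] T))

σ filters on f, owned by the left side.
E' = (σ[f<7](U) ⋈[f=e] T)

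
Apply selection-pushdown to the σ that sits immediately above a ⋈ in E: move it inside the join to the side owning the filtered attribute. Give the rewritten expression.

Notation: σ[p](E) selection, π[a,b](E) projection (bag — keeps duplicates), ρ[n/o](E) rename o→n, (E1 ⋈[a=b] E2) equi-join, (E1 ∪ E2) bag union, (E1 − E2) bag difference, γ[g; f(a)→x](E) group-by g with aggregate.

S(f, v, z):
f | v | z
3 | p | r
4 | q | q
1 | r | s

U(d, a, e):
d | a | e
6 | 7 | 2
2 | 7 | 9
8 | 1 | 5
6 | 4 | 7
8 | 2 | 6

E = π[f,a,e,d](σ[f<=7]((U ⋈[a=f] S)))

σ filters on f, owned by the right side.
E' = π[f,a,e,d]((U ⋈[a=f] σ[f<=7](S)))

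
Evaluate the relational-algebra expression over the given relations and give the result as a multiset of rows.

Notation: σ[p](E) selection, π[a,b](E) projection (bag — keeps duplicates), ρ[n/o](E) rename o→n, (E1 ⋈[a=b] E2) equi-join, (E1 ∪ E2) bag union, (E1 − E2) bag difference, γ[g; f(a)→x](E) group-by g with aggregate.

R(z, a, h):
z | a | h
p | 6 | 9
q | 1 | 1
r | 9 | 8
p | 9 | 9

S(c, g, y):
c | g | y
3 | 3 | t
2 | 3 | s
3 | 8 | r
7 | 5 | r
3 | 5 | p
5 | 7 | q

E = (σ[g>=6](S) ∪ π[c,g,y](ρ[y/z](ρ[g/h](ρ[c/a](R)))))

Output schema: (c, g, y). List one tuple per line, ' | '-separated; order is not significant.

Subexpression sizes:
  S → 6
  σ[g>=6](S) → 2
  R → 4
  ρ[c/a](R) → 4
  ρ[g/h](ρ[c/a](R)) → 4
  ρ[y/z](ρ[g/h](ρ[c/a](R))) → 4
  π[c,g,y](ρ[y/z](ρ[g/h](ρ[c/a](R)))) → 4
  (σ[g>=6](S) ∪ π[c,g,y](ρ[y/z](ρ[g/h](ρ[c/a](R))))) → 6

== RESULT ==
c | g | y
1 | 1 | q
3 | 8 | r
5 | 7 | q
6 | 9 | p
9 | 8 | r
9 | 9 | p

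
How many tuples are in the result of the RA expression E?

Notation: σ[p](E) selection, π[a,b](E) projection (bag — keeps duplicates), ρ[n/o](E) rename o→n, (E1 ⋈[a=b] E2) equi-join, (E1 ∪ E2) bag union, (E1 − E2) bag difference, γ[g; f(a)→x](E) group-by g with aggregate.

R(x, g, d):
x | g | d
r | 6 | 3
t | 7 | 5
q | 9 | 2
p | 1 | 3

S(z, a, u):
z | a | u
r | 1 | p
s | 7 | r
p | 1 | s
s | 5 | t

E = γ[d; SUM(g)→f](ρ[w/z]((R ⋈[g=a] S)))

Subexpression sizes:
  R → 4
  S → 4
  (R ⋈[g=a] S) → 3
  ρ[w/z]((R ⋈[g=a] S)) → 3
  γ[d; SUM(g)→f](ρ[w/z]((R ⋈[g=a] S))) → 2

|E| = 2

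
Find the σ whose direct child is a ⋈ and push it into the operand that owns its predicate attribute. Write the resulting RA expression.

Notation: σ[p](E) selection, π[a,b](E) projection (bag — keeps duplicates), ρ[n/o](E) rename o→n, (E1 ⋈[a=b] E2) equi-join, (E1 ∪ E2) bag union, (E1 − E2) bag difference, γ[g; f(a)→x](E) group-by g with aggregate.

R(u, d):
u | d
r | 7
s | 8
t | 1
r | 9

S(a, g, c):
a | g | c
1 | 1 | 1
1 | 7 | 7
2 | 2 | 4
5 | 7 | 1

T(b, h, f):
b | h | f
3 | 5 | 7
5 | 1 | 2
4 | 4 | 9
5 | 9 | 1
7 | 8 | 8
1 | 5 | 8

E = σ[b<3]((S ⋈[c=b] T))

σ filters on b, owned by the right side.
E' = (S ⋈[c=b] σ[b<3](T))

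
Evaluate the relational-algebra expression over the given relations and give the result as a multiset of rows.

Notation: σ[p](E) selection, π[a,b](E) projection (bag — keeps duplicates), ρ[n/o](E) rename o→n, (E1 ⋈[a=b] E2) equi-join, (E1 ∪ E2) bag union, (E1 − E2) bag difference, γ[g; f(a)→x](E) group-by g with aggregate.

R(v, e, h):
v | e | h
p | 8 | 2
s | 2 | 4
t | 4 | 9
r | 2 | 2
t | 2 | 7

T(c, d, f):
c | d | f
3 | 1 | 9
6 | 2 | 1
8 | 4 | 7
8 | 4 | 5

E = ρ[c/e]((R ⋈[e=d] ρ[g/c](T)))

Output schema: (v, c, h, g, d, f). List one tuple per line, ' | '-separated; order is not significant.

Stepwise |·|:
  R → 5
  T → 4
  ρ[g/c](T) → 4
  (R ⋈[e=d] ρ[g/c](T)) → 5
  ρ[c/e]((R ⋈[e=d] ρ[g/c](T))) → 5

== RESULT ==
v | c | h | g | d | f
r | 2 | 2 | 6 | 2 | 1
s | 2 | 4 | 6 | 2 | 1
t | 2 | 7 | 6 | 2 | 1
t | 4 | 9 | 8 | 4 | 5
t | 4 | 9 | 8 | 4 | 7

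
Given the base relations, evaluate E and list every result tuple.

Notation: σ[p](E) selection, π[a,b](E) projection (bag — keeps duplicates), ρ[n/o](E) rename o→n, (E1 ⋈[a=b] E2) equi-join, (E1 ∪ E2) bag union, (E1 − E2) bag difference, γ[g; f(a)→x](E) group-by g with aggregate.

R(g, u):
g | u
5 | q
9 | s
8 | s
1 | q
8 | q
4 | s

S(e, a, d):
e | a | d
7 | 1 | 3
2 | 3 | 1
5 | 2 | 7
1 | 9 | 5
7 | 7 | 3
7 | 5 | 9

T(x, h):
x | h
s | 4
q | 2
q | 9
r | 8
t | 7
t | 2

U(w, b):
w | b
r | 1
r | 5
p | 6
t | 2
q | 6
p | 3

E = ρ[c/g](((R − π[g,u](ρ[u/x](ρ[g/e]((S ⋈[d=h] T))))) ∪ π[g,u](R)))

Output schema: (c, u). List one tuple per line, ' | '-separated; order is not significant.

Per-node cardinality:
  R → 6
  S → 6
  T → 6
  (S ⋈[d=h] T) → 2
  ρ[g/e]((S ⋈[d=h] T)) → 2
  ρ[u/x](ρ[g/e]((S ⋈[d=h] T))) → 2
  π[g,u](ρ[u/x](ρ[g/e]((S ⋈[d=h] T)))) → 2
  (R − π[g,u](ρ[u/x](ρ[g/e]((S ⋈[d=h] T))))) → 6
  R → 6
  π[g,u](R) → 6
  ((R − π[g,u](ρ[u/x](ρ[g/e]((S ⋈[d=h] T))))) ∪ π[g,u](R)) → 12
  ρ[c/g](((R − π[g,u](ρ[u/x](ρ[g/e]((S ⋈[d=h] T))))) ∪ π[g,u](R))) → 12

== RESULT ==
c | u
1 | q
1 | q
4 | s
4 | s
5 | q
5 | q
8 | q
8 | q
8 | s
8 | s
9 | s
9 | s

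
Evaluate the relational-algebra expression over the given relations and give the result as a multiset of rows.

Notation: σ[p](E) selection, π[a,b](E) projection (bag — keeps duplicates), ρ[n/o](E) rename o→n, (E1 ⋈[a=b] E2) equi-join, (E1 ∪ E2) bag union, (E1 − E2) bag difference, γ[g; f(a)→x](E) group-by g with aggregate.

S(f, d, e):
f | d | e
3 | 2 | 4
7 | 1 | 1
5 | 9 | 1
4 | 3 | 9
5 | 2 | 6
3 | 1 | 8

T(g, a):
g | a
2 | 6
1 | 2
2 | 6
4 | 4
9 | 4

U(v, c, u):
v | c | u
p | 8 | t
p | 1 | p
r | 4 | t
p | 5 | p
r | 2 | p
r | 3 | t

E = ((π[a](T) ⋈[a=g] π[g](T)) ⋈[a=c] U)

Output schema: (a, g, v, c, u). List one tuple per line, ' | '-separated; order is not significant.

Row counts bottom-up:
  T → 5
  π[a](T) → 5
  T → 5
  π[g](T) → 5
  (π[a](T) ⋈[a=g] π[g](T)) → 4
  U → 6
  ((π[a](T) ⋈[a=g] π[g](T)) ⋈[a=c] U) → 4

== RESULT ==
a | g | v | c | u
2 | 2 | r | 2 | p
2 | 2 | r | 2 | p
4 | 4 | r | 4 | t
4 | 4 | r | 4 | t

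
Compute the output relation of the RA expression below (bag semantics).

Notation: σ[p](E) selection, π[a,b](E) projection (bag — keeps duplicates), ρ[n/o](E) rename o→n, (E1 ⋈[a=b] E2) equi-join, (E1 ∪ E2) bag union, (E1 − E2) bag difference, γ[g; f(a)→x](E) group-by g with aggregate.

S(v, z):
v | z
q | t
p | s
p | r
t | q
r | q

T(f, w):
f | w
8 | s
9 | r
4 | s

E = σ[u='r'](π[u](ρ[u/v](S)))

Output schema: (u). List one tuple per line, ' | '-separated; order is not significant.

Subexpression sizes:
  S → 5
  ρ[u/v](S) → 5
  π[u](ρ[u/v](S)) → 5
  σ[u='r'](π[u](ρ[u/v](S))) → 1

== RESULT ==
u
r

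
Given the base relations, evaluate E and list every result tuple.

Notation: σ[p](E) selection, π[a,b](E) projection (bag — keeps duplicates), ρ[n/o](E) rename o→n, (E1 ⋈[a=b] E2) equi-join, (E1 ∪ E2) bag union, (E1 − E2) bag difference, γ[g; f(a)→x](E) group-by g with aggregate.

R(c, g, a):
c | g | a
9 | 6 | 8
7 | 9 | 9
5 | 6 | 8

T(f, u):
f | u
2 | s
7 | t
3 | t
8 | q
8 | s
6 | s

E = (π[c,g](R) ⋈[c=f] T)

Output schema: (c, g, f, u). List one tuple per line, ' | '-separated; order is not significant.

Row counts bottom-up:
  R → 3
  π[c,g](R) → 3
  T → 6
  (π[c,g](R) ⋈[c=f] T) → 1

== RESULT ==
c | g | f | u
7 | 9 | 7 | t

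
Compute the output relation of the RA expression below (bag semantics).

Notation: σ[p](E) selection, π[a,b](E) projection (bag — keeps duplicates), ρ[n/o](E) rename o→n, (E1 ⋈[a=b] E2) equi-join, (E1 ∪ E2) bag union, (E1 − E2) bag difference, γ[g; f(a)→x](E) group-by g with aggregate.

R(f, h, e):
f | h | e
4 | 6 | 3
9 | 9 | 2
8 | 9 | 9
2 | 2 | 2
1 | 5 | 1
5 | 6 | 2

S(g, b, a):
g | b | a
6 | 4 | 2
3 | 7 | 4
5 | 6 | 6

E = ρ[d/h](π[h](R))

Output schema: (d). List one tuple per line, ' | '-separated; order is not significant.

Subexpression sizes:
  R → 6
  π[h](R) → 6
  ρ[d/h](π[h](R)) → 6

== RESULT ==
d
2
5
6
6
9
9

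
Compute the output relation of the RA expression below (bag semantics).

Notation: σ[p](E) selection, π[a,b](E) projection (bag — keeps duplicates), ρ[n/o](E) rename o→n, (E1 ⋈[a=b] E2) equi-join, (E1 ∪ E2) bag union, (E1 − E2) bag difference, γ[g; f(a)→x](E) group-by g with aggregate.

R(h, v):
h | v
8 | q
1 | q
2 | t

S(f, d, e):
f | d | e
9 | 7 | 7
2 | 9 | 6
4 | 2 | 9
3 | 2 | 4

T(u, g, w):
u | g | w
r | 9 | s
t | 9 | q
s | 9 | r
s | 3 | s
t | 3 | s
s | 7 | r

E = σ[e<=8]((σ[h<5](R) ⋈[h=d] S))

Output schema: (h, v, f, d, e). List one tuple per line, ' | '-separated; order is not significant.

Stepwise |·|:
  R → 3
  σ[h<5](R) → 2
  S → 4
  (σ[h<5](R) ⋈[h=d] S) → 2
  σ[e<=8]((σ[h<5](R) ⋈[h=d] S)) → 1

== RESULT ==
h | v | f | d | e
2 | t | 3 | 2 | 4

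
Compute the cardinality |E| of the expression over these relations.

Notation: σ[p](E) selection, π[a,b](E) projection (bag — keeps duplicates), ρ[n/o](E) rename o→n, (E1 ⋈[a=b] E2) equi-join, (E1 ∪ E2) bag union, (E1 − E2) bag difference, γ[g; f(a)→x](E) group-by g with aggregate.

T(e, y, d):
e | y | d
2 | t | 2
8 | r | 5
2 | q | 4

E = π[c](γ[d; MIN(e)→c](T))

Stepwise |·|:
  T → 3
  γ[d; MIN(e)→c](T) → 3
  π[c](γ[d; MIN(e)→c](T)) → 3

|E| = 3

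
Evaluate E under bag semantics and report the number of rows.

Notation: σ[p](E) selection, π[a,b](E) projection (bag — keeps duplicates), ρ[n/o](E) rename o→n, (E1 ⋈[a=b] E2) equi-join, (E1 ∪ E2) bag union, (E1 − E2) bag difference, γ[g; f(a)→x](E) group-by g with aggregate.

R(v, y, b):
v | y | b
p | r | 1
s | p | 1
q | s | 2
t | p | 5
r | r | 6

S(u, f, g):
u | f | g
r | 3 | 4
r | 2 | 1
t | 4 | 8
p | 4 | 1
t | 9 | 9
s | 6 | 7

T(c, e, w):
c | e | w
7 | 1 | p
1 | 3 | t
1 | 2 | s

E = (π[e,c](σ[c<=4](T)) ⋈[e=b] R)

Row counts bottom-up:
  T → 3
  σ[c<=4](T) → 2
  π[e,c](σ[c<=4](T)) → 2
  R → 5
  (π[e,c](σ[c<=4](T)) ⋈[e=b] R) → 1

|E| = 1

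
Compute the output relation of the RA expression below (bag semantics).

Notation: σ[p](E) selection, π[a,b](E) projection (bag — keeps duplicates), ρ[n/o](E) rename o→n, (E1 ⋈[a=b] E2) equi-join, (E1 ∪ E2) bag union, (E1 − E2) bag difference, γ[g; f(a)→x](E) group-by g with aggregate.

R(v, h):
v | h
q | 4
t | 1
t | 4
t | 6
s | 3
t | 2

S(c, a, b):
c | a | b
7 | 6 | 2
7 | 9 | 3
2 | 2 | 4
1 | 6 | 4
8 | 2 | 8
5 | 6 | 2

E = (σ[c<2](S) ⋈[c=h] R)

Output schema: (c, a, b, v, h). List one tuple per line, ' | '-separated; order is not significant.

Row counts bottom-up:
  S → 6
  σ[c<2](S) → 1
  R → 6
  (σ[c<2](S) ⋈[c=h] R) → 1

== RESULT ==
c | a | b | v | h
1 | 6 | 4 | t | 1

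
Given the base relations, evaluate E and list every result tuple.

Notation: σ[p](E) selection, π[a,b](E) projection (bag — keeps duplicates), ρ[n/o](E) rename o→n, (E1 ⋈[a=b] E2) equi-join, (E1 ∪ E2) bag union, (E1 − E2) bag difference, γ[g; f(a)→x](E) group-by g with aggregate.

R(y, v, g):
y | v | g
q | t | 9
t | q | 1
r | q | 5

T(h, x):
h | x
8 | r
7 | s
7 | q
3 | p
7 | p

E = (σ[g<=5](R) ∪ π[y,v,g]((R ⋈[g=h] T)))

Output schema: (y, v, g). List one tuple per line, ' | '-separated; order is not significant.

Stepwise |·|:
  R → 3
  σ[g<=5](R) → 2
  R → 3
  T → 5
  (R ⋈[g=h] T) → 0
  π[y,v,g]((R ⋈[g=h] T)) → 0
  (σ[g<=5](R) ∪ π[y,v,g]((R ⋈[g=h] T))) → 2

== RESULT ==
y | v | g
r | q | 5
t | q | 1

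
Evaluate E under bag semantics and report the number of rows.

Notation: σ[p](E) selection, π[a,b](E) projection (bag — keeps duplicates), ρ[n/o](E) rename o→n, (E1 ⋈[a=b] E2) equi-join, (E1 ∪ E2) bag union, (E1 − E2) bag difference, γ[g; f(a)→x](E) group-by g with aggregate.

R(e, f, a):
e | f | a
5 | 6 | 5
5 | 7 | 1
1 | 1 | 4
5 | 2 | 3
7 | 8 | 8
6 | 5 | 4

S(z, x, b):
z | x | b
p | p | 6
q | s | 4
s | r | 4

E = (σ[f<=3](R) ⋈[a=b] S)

Stepwise |·|:
  R → 6
  σ[f<=3](R) → 2
  S → 3
  (σ[f<=3](R) ⋈[a=b] S) → 2

|E| = 2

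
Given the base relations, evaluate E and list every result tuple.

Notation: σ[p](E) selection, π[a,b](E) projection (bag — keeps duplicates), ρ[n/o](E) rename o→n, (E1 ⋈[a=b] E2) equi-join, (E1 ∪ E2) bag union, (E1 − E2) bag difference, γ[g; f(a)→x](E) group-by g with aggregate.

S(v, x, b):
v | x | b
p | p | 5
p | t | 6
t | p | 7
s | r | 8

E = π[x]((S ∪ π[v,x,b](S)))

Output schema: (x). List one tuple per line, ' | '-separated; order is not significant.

Per-node cardinality:
  S → 4
  S → 4
  π[v,x,b](S) → 4
  (S ∪ π[v,x,b](S)) → 8
  π[x]((S ∪ π[v,x,b](S))) → 8

== RESULT ==
x
p
p
p
p
r
r
t
t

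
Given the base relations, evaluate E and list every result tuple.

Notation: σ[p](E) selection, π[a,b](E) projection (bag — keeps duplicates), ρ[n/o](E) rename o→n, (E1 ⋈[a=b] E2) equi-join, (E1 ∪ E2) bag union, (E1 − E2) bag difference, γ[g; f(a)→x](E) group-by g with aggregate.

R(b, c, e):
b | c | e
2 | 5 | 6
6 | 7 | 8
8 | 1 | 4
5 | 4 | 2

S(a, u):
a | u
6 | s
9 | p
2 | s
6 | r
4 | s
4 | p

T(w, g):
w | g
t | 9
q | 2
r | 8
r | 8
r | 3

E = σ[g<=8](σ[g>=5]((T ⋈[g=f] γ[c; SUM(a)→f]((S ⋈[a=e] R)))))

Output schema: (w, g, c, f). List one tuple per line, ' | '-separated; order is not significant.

Subexpression sizes:
  T → 5
  S → 6
  R → 4
  (S ⋈[a=e] R) → 5
  γ[c; SUM(a)→f]((S ⋈[a=e] R)) → 3
  (T ⋈[g=f] γ[c; SUM(a)→f]((S ⋈[a=e] R))) → 3
  σ[g>=5]((T ⋈[g=f] γ[c; SUM(a)→f]((S ⋈[a=e] R)))) → 2
  σ[g<=8](σ[g>=5]((T ⋈[g=f] γ[c; SUM(a)→f]((S ⋈[a=e] R))))) → 2

== RESULT ==
w | g | c | f
r | 8 | 1 | 8
r | 8 | 1 | 8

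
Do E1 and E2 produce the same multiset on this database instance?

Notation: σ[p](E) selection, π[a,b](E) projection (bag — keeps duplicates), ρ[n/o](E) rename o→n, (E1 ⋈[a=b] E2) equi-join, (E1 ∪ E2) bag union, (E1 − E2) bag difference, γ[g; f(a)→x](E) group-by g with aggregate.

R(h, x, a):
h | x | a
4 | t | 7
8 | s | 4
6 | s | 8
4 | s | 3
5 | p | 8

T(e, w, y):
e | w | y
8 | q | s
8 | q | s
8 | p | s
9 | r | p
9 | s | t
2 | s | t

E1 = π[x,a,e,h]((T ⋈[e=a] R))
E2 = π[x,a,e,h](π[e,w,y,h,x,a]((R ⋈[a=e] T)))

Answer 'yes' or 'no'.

E1 per-node cardinality:
  T → 6
  R → 5
  (T ⋈[e=a] R) → 6
  π[x,a,e,h]((T ⋈[e=a] R)) → 6
E2 per-node cardinality:
  R → 5
  T → 6
  (R ⋈[a=e] T) → 6
  π[e,w,y,h,x,a]((R ⋈[a=e] T)) → 6
  π[x,a,e,h](π[e,w,y,h,x,a]((R ⋈[a=e] T))) → 6

E1 and E2 produce the same multiset:
x | a | e | h
p | 8 | 8 | 5
p | 8 | 8 | 5
p | 8 | 8 | 5
s | 8 | 8 | 6
s | 8 | 8 | 6
s | 8 | 8 | 6

yes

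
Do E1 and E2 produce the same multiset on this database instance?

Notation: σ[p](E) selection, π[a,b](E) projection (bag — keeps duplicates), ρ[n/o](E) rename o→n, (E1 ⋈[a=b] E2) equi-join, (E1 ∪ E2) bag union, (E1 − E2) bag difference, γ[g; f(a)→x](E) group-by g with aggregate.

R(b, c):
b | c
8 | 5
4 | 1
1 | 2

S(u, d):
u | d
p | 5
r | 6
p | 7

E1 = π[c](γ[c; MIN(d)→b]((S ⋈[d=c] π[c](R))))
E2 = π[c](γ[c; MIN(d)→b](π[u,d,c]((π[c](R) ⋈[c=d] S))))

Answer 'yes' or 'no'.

E1 subexpression sizes:
  S → 3
  R → 3
  π[c](R) → 3
  (S ⋈[d=c] π[c](R)) → 1
  γ[c; MIN(d)→b]((S ⋈[d=c] π[c](R))) → 1
  π[c](γ[c; MIN(d)→b]((S ⋈[d=c] π[c](R)))) → 1
E2 subexpression sizes:
  R → 3
  π[c](R) → 3
  S → 3
  (π[c](R) ⋈[c=d] S) → 1
  π[u,d,c]((π[c](R) ⋈[c=d] S)) → 1
  γ[c; MIN(d)→b](π[u,d,c]((π[c](R) ⋈[c=d] S))) → 1
  π[c](γ[c; MIN(d)→b](π[u,d,c]((π[c](R) ⋈[c=d] S)))) → 1

E1 and E2 produce the same multiset:
c
5

yes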